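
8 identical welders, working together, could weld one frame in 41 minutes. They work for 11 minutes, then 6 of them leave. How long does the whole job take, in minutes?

One welder does 1/328 of the job per minute.
After 11 minutes with 8 welders, 11/41 is done (30/41 left).
With 2 welders the rate is 2/328 = 1/164, so the rest takes 30/41 ÷ 1/164 = 120 minutes.
Total = 11 + 120 = 131 minutes.

131 minutes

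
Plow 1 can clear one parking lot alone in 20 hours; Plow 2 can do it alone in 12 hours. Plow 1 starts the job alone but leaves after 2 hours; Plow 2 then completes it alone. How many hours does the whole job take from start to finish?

In 2 hours Plow 1 does 2/20 = 1/10 of the job, leaving 9/10.
Plow 2 works at 1/12 per hour, so finishing takes 9/10 ÷ 1/12 = 54/5 hours.
Total time = 2 + 54/5 = 64/5 hours.

64/5 hours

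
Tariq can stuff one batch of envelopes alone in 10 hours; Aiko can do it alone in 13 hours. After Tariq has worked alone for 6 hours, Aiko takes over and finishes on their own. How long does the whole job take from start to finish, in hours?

In 6 hours Tariq does 6/10 = 3/5 of the job, leaving 2/5.
Aiko works at 1/13 per hour, so finishing takes 2/5 ÷ 1/13 = 26/5 hours.
Total time = 6 + 26/5 = 56/5 hours.

56/5 hours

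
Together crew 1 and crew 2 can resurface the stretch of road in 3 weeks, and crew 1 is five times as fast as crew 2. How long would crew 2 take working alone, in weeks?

Let crew 2's rate be r; then crew 1's rate is 5r, so together (5 + 1)r = 6r = 1/3.
Thus r = 1/18 per week.
Crew 2 alone: 18 weeks; crew 1 alone: 18/5 weeks.

18 weeks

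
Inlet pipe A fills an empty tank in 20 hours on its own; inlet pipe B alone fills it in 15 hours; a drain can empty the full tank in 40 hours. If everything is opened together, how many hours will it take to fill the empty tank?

Net rate = 1/20 + 1/15 − 1/40 = (6 + 8 − 3)/120 = 11/120 per hour.
Filling time = 1 ÷ (11/120) = 120/11 hours.

120/11 hours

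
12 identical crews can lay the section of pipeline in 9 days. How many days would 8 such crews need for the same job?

27/2 days

Total work is 12·9 = 108 crew-days.
With 8 crews: 108/8 = 27/2 days.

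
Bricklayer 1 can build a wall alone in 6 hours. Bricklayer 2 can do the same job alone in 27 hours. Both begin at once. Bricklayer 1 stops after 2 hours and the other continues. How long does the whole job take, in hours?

In the first 2 hours the combined rate is 11/54, so 11/27 of the job is done, leaving 16/27.
After bricklayer 1 leaves the rate is 1/27 per hour; the remaining 16/27 takes 16 hours.
Total = 2 + 16 = 18 hours.

18 hours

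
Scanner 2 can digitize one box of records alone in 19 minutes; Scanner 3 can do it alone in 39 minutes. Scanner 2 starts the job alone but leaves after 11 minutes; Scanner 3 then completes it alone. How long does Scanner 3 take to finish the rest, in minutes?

312/19 minutes

In 11 minutes Scanner 2 does 11/19 of the job, leaving 8/19.
Scanner 3 works at 1/39 per minute, so finishing takes 8/19 ÷ 1/39 = 312/19 minutes.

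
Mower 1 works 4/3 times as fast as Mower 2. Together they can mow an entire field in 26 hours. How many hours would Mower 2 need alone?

Let Mower 2's rate be r; then Mower 1's rate is (4/3)r, so together (4/3 + 1)r = (7/3)r = 1/26.
Thus r = 3/182 per hour.
Mower 2 alone: 182/3 hours; Mower 1 alone: 91/2 hours.

182/3 hours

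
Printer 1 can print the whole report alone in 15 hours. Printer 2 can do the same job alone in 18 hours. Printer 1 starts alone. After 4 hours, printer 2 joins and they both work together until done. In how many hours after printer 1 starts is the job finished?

In the first 4 hours printer 1 alone does 4/15 of the job, leaving 11/15.
Once everyone is working, combined rate: 1/15 + 1/18 = (6 + 5)/90 = 11/90 per hour.
Remaining 11/15 at 11/90 per hour takes 6 hours.
Total from the start = 4 + 6 = 10 hours.

10 hours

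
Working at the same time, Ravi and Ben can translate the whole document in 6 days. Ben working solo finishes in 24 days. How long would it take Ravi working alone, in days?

8 days

Combined rate is 1/6 per day.
Known contribution: 1/24 per day.
So Ravi's rate is 1/6 − 1/24 = 1/8, meaning 8 days alone.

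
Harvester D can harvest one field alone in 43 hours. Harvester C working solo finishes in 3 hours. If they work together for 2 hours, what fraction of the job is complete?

92/129

Combined rate: 1/43 + 1/3 = (3 + 43)/129 = 46/129 per hour.
In 2 hours they complete 2·46/129 = 92/129 of the job.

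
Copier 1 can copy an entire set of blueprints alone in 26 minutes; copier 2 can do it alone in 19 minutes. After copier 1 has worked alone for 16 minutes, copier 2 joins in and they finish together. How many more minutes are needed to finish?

In 16 minutes copier 1 does 16/26 = 8/13 of the job, leaving 5/13.
Copier 1 and copier 2 together work at 45/494 per minute, so finishing takes 5/13 ÷ 45/494 = 38/9 minutes.

38/9 minutes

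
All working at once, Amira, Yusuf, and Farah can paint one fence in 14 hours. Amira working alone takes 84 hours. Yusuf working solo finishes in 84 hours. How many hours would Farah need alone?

21 hours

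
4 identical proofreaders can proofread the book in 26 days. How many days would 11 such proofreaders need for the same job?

104/11 days

Total work is 4·26 = 104 proofreader-days.
With 11 proofreaders: 104/11 days.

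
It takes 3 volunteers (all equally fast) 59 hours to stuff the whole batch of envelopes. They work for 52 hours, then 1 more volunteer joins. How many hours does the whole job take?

229/4 hours

One volunteer does 1/177 of the job per hour.
After 52 hours with 3 volunteers, 52/59 is done (7/59 left).
With 4 volunteers the rate is 4/177, so the rest takes 7/59 ÷ 4/177 = 21/4 hours.
Total = 52 + 21/4 = 229/4 hours.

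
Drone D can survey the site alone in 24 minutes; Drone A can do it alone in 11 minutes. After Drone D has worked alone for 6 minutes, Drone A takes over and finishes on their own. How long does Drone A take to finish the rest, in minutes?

33/4 minutes

In 6 minutes Drone D does 6/24 = 1/4 of the job, leaving 3/4.
Drone A works at 1/11 per minute, so finishing takes 3/4 ÷ 1/11 = 33/4 minutes.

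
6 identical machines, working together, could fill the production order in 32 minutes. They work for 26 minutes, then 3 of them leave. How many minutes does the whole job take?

38 minutes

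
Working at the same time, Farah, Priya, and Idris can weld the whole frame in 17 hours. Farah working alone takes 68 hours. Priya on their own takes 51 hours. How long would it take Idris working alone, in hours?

Combined rate is 1/17 per hour.
Known contribution: 1/68 + 1/51 = (3 + 4)/204 = 7/204 per hour.
So Idris's rate is 1/17 − 7/204 = 5/204, meaning 204/5 hours alone.

204/5 hours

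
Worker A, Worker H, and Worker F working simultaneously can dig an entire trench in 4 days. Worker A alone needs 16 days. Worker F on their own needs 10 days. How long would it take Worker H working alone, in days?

Combined rate is 1/4 per day.
Known contribution: 1/16 + 1/10 = (5 + 8)/80 = 13/80 per day.
So Worker H's rate is 1/4 − 13/80 = 7/80, meaning 80/7 days alone.

80/7 days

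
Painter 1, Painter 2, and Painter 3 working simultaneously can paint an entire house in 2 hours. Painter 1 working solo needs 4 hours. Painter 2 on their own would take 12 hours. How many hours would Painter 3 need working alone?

6 hours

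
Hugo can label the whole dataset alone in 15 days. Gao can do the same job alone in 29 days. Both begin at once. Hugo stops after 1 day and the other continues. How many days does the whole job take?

406/15 days

In the first 1 day the combined rate is 44/435, so 44/435 of the job is done, leaving 391/435.
After Hugo leaves the rate is 1/29 per day; the remaining 391/435 takes 391/15 days.
Total = 1 + 391/15 = 406/15 days.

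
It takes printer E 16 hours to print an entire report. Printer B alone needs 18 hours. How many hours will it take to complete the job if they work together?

144/17 hours

With two workers the combined time is the product over the sum: 16·18/(16+18) = 288/34 = 144/17 hours.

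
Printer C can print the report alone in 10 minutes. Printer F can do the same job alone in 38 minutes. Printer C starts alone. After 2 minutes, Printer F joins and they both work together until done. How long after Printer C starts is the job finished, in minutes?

In the first 2 minutes Printer C alone does 2/10 = 1/5 of the job, leaving 4/5.
Once everyone is working, combined rate: 1/10 + 1/38 = (19 + 5)/190 = 24/190 = 12/95 per minute.
Remaining 4/5 at 12/95 per minute takes 19/3 minutes.
Total from the start = 2 + 19/3 = 25/3 minutes.

25/3 minutes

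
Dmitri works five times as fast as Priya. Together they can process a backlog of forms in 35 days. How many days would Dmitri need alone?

42 days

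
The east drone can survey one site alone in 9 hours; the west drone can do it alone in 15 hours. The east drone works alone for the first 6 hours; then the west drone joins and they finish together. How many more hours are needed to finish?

15/8 hours

In 6 hours the east drone does 6/9 = 2/3 of the job, leaving 1/3.
The east drone and the west drone together work at 8/45 per hour, so finishing takes 1/3 ÷ 8/45 = 15/8 hours.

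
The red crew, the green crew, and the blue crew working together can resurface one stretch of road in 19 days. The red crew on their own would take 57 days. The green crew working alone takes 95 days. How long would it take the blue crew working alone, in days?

285/7 days

Combined rate is 1/19 per day.
Known contribution: 1/57 + 1/95 = (5 + 3)/285 = 8/285 per day.
So the blue crew's rate is 1/19 − 8/285 = 7/285, meaning 285/7 days alone.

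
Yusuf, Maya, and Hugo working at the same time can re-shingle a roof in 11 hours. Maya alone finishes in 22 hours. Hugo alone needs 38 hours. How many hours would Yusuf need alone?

Combined rate is 1/11 per hour.
Known contribution: 1/22 + 1/38 = (19 + 11)/418 = 30/418 = 15/209 per hour.
So Yusuf's rate is 1/11 − 15/209 = 4/209, meaning 209/4 hours alone.

209/4 hours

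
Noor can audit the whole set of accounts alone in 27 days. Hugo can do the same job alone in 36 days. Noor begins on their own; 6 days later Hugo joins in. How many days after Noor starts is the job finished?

In the first 6 days Noor alone does 6/27 = 2/9 of the job, leaving 7/9.
Once everyone is working, combined rate: 1/27 + 1/36 = (4 + 3)/108 = 7/108 per day.
Remaining 7/9 at 7/108 per day takes 12 days.
Total from the start = 6 + 12 = 18 days.

18 days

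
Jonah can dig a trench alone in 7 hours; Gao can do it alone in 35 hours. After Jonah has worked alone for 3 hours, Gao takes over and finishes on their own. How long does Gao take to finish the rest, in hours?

20 hours

In 3 hours Jonah does 3/7 of the job, leaving 4/7.
Gao works at 1/35 per hour, so finishing takes 4/7 ÷ 1/35 = 20 hours.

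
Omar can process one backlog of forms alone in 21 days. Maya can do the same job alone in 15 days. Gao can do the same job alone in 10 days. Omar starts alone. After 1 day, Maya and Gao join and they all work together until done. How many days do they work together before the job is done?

40/9 days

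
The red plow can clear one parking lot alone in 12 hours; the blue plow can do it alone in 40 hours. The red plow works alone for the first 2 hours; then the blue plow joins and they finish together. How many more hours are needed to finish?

100/13 hours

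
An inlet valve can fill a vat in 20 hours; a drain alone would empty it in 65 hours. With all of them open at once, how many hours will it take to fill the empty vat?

260/9 hours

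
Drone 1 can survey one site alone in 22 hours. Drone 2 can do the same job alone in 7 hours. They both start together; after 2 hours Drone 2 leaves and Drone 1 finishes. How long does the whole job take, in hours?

110/7 hours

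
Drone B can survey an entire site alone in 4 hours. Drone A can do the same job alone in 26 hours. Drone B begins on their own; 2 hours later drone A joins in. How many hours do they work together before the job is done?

In the first 2 hours drone B alone does 2/4 = 1/2 of the job, leaving 1/2.
Once everyone is working, combined rate: 1/4 + 1/26 = (13 + 2)/52 = 15/52 per hour.
Remaining 1/2 at 15/52 per hour takes 26/15 hours.

26/15 hours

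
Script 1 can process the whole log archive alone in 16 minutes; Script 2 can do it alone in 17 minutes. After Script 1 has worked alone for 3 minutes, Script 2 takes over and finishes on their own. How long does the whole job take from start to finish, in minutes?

269/16 minutes

In 3 minutes Script 1 does 3/16 of the job, leaving 13/16.
Script 2 works at 1/17 per minute, so finishing takes 13/16 ÷ 1/17 = 221/16 minutes.
Total time = 3 + 221/16 = 269/16 minutes.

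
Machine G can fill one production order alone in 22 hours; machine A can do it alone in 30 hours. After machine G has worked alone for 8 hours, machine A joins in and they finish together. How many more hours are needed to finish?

In 8 hours machine G does 8/22 = 4/11 of the job, leaving 7/11.
Machine G and machine A together work at 13/165 per hour, so finishing takes 7/11 ÷ 13/165 = 105/13 hours.

105/13 hours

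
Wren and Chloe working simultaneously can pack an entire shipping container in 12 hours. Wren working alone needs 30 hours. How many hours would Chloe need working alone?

20 hours

Combined rate is 1/12 per hour.
Known contribution: 1/30 per hour.
So Chloe's rate is 1/12 − 1/30 = 1/20, meaning 20 hours alone.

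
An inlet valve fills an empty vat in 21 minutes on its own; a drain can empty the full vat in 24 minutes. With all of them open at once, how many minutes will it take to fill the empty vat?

168 minutes

Net rate = 1/21 − 1/24 = (8 − 7)/168 = 1/168 per minute.
Filling time = 1 ÷ (1/168) = 168 minutes.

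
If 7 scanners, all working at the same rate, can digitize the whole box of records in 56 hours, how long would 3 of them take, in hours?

Total work is 7·56 = 392 scanner-hours.
With 3 scanners: 392/3 hours.

392/3 hours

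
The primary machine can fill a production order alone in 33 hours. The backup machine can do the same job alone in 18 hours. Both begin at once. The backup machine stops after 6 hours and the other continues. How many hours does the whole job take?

22 hours

In the first 6 hours the combined rate is 17/198, so 17/33 of the job is done, leaving 16/33.
After the backup machine leaves the rate is 1/33 per hour; the remaining 16/33 takes 16 hours.
Total = 6 + 16 = 22 hours.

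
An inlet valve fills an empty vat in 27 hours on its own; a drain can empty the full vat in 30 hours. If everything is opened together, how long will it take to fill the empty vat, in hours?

270 hours

Net rate = 1/27 − 1/30 = (10 − 9)/270 = 1/270 per hour.
Filling time = 1 ÷ (1/270) = 270 hours.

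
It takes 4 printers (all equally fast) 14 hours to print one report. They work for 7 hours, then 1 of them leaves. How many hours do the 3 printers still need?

One printer does 1/56 of the job per hour.
After 7 hours with 4 printers, 1/2 is done (1/2 left).
With 3 printers the rate is 3/56, so the rest takes 1/2 ÷ 3/56 = 28/3 hours.

28/3 hours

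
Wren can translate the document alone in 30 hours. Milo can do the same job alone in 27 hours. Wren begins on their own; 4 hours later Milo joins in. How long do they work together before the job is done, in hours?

In the first 4 hours Wren alone does 4/30 = 2/15 of the job, leaving 13/15.
Once everyone is working, combined rate: 1/30 + 1/27 = (9 + 10)/270 = 19/270 per hour.
Remaining 13/15 at 19/270 per hour takes 234/19 hours.

234/19 hours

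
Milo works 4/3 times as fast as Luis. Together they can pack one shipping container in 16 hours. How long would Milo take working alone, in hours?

28 hours

Let Luis's rate be r; then Milo's rate is (4/3)r, so together (4/3 + 1)r = (7/3)r = 1/16.
Thus r = 3/112 per hour.
Luis alone: 112/3 hours; Milo alone: 28 hours.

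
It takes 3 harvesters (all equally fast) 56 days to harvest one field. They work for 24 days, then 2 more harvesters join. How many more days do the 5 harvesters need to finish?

96/5 days

One harvester does 1/168 of the job per day.
After 24 days with 3 harvesters, 3/7 is done (4/7 left).
With 5 harvesters the rate is 5/168, so the rest takes 4/7 ÷ 5/168 = 96/5 days.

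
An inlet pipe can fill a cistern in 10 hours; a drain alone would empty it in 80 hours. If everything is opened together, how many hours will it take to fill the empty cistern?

80/7 hours

Net rate = 1/10 − 1/80 = (8 − 1)/80 = 7/80 per hour.
Filling time = 1 ÷ (7/80) = 80/7 hours.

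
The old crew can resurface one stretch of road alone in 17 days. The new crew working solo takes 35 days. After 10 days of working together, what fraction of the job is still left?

15/119

Combined rate: 1/17 + 1/35 = (35 + 17)/595 = 52/595 per day.
In 10 days they complete 10·52/595 = 104/119 of the job.
So 15/119 remains.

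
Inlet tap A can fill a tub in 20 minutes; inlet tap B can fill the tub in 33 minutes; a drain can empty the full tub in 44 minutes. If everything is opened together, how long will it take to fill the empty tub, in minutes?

Net rate = 1/20 + 1/33 − 1/44 = (33 + 20 − 15)/660 = 38/660 = 19/330 per minute.
Filling time = 1 ÷ (19/330) = 330/19 minutes.

330/19 minutes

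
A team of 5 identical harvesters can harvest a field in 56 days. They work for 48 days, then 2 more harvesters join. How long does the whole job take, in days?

One harvester does 1/280 of the job per day.
After 48 days with 5 harvesters, 6/7 is done (1/7 left).
With 7 harvesters the rate is 7/280 = 1/40, so the rest takes 1/7 ÷ 1/40 = 40/7 days.
Total = 48 + 40/7 = 376/7 days.

376/7 days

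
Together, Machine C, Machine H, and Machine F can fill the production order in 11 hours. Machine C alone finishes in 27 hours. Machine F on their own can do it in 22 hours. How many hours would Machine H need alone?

594/5 hours

Combined rate is 1/11 per hour.
Known contribution: 1/27 + 1/22 = (22 + 27)/594 = 49/594 per hour.
So Machine H's rate is 1/11 − 49/594 = 5/594, meaning 594/5 hours alone.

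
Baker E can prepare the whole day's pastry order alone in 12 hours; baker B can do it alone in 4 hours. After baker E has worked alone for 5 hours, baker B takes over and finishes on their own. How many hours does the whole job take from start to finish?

In 5 hours baker E does 5/12 of the job, leaving 7/12.
Baker B works at 1/4 per hour, so finishing takes 7/12 ÷ 1/4 = 7/3 hours.
Total time = 5 + 7/3 = 22/3 hours.

22/3 hours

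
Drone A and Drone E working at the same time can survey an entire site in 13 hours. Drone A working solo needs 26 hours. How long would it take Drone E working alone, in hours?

Combined rate is 1/13 per hour.
Known contribution: 1/26 per hour.
So Drone E's rate is 1/13 − 1/26 = 1/26, meaning 26 hours alone.

26 hours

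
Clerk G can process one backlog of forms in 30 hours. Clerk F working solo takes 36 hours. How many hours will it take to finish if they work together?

180/11 hours

Combined rate: 1/30 + 1/36 = (6 + 5)/180 = 11/180 per hour.
Time = 1 ÷ (11/180) = 180/11 hours.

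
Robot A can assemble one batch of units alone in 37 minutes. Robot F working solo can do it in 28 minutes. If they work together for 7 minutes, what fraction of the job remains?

83/148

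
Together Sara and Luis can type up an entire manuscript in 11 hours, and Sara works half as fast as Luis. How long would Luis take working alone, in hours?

33/2 hours

Let Luis's rate be r; then Sara's rate is (1/2)r, so together (1/2 + 1)r = (3/2)r = 1/11.
Thus r = 2/33 per hour.
Luis alone: 33/2 hours; Sara alone: 33 hours.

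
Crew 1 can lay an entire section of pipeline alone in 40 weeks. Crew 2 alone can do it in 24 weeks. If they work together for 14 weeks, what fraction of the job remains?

1/15

Combined rate: 1/40 + 1/24 = (3 + 5)/120 = 8/120 = 1/15 per week.
In 14 weeks they complete 14·1/15 = 14/15 of the job.
So 1/15 remains.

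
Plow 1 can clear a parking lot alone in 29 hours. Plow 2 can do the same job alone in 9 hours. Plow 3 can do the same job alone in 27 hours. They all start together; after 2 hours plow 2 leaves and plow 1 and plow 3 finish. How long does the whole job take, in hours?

In the first 2 hours the combined rate is 143/783, so 286/783 of the job is done, leaving 497/783.
After plow 2 leaves the rate is 56/783 per hour; the remaining 497/783 takes 71/8 hours.
Total = 2 + 71/8 = 87/8 hours.

87/8 hours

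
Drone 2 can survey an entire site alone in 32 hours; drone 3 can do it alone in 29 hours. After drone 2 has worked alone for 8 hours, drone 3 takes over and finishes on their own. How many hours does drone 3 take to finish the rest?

In 8 hours drone 2 does 8/32 = 1/4 of the job, leaving 3/4.
Drone 3 works at 1/29 per hour, so finishing takes 3/4 ÷ 1/29 = 87/4 hours.

87/4 hours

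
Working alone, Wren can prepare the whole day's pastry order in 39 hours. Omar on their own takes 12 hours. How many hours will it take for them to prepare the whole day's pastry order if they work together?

Combined rate: 1/39 + 1/12 = (4 + 13)/156 = 17/156 per hour.
Time = 1 ÷ (17/156) = 156/17 hours.

156/17 hours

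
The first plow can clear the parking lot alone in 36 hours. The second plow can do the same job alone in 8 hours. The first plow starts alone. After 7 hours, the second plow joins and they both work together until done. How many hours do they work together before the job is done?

58/11 hours

In the first 7 hours the first plow alone does 7/36 of the job, leaving 29/36.
Once everyone is working, combined rate: 1/36 + 1/8 = (2 + 9)/72 = 11/72 per hour.
Remaining 29/36 at 11/72 per hour takes 58/11 hours.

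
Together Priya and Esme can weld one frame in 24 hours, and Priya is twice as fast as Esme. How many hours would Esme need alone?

Let Esme's rate be r; then Priya's rate is 2r, so together (2 + 1)r = 3r = 1/24.
Thus r = 1/72 per hour.
Esme alone: 72 hours; Priya alone: 36 hours.

72 hours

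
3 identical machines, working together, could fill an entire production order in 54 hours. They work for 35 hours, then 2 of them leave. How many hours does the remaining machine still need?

57 hours

One machine does 1/162 of the job per hour.
After 35 hours with 3 machines, 35/54 is done (19/54 left).
With 1 machine the rate is 1/162, so the rest takes 19/54 ÷ 1/162 = 57 hours.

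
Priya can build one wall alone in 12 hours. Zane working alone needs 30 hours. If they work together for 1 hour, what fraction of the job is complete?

Combined rate: 1/12 + 1/30 = (5 + 2)/60 = 7/60 per hour.
In 1 hour they complete 1·7/60 = 7/60 of the job.

7/60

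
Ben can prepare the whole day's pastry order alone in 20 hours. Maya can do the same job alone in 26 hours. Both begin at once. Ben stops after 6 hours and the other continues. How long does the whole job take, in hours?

In the first 6 hours the combined rate is 23/260, so 69/130 of the job is done, leaving 61/130.
After Ben leaves the rate is 1/26 per hour; the remaining 61/130 takes 61/5 hours.
Total = 6 + 61/5 = 91/5 hours.

91/5 hours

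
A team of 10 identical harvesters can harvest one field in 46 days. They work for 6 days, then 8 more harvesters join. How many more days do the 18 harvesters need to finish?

200/9 days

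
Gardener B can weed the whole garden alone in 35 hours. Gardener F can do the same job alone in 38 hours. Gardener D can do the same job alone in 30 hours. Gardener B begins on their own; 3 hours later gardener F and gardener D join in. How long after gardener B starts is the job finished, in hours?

In the first 3 hours gardener B alone does 3/35 of the job, leaving 32/35.
Once everyone is working, combined rate: 1/35 + 1/38 + 1/30 = (114 + 105 + 133)/3990 = 352/3990 = 176/1995 per hour.
Remaining 32/35 at 176/1995 per hour takes 114/11 hours.
Total from the start = 3 + 114/11 = 147/11 hours.

147/11 hours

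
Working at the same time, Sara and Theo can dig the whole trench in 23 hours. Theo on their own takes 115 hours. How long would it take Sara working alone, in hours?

Combined rate is 1/23 per hour.
Known contribution: 1/115 per hour.
So Sara's rate is 1/23 − 1/115 = 4/115, meaning 115/4 hours alone.

115/4 hours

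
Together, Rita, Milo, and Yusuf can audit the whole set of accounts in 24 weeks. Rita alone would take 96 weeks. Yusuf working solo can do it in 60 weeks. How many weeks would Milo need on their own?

480/7 weeks

Combined rate is 1/24 per week.
Known contribution: 1/96 + 1/60 = (5 + 8)/480 = 13/480 per week.
So Milo's rate is 1/24 − 13/480 = 7/480, meaning 480/7 weeks alone.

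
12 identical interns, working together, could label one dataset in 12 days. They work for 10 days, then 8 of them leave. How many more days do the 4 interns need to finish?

One intern does 1/144 of the job per day.
After 10 days with 12 interns, 5/6 is done (1/6 left).
With 4 interns the rate is 4/144 = 1/36, so the rest takes 1/6 ÷ 1/36 = 6 days.

6 days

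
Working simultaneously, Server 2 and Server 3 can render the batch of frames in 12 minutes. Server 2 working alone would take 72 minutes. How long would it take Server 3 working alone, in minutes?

Combined rate is 1/12 per minute.
Known contribution: 1/72 per minute.
So Server 3's rate is 1/12 − 1/72 = 5/72, meaning 72/5 minutes alone.

72/5 minutes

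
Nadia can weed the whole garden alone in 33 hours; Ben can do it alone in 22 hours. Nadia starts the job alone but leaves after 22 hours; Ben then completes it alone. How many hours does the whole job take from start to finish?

88/3 hours

In 22 hours Nadia does 22/33 = 2/3 of the job, leaving 1/3.
Ben works at 1/22 per hour, so finishing takes 1/3 ÷ 1/22 = 22/3 hours.
Total time = 22 + 22/3 = 88/3 hours.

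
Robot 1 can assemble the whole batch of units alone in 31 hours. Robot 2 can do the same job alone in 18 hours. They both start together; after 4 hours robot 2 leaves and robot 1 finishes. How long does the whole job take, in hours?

In the first 4 hours the combined rate is 49/558, so 98/279 of the job is done, leaving 181/279.
After robot 2 leaves the rate is 1/31 per hour; the remaining 181/279 takes 181/9 hours.
Total = 4 + 181/9 = 217/9 hours.

217/9 hours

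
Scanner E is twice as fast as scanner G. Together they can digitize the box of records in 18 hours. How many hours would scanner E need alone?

27 hours

Let scanner G's rate be r; then scanner E's rate is 2r, so together (2 + 1)r = 3r = 1/18.
Thus r = 1/54 per hour.
Scanner G alone: 54 hours; scanner E alone: 27 hours.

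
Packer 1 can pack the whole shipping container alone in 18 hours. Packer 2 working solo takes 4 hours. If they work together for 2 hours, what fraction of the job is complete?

11/18

Combined rate: 1/18 + 1/4 = (2 + 9)/36 = 11/36 per hour.
In 2 hours they complete 2·11/36 = 11/18 of the job.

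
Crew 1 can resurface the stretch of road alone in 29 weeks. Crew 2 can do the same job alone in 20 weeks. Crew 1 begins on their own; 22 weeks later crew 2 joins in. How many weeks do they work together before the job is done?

In the first 22 weeks crew 1 alone does 22/29 of the job, leaving 7/29.
Once everyone is working, combined rate: 1/29 + 1/20 = (20 + 29)/580 = 49/580 per week.
Remaining 7/29 at 49/580 per week takes 20/7 weeks.

20/7 weeks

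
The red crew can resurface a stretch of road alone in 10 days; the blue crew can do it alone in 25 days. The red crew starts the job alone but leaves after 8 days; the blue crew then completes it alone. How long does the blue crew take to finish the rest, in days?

In 8 days the red crew does 8/10 = 4/5 of the job, leaving 1/5.
The blue crew works at 1/25 per day, so finishing takes 1/5 ÷ 1/25 = 5 days.

5 days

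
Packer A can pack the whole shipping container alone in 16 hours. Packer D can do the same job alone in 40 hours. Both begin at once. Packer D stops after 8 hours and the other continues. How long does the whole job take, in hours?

In the first 8 hours the combined rate is 7/80, so 7/10 of the job is done, leaving 3/10.
After packer D leaves the rate is 1/16 per hour; the remaining 3/10 takes 24/5 hours.
Total = 8 + 24/5 = 64/5 hours.

64/5 hours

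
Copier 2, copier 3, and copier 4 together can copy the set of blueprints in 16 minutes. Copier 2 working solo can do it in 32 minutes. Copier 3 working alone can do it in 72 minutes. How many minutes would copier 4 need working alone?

Combined rate is 1/16 per minute.
Known contribution: 1/32 + 1/72 = (9 + 4)/288 = 13/288 per minute.
So copier 4's rate is 1/16 − 13/288 = 5/288, meaning 288/5 minutes alone.

288/5 minutes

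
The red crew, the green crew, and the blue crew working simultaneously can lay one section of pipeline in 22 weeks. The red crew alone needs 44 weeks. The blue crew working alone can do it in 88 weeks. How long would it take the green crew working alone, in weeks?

Combined rate is 1/22 per week.
Known contribution: 1/44 + 1/88 = (2 + 1)/88 = 3/88 per week.
So the green crew's rate is 1/22 − 3/88 = 1/88, meaning 88 weeks alone.

88 weeks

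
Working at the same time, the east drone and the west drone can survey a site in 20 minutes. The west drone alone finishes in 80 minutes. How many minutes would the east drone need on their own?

Combined rate is 1/20 per minute.
Known contribution: 1/80 per minute.
So the east drone's rate is 1/20 − 1/80 = 3/80, meaning 80/3 minutes alone.

80/3 minutes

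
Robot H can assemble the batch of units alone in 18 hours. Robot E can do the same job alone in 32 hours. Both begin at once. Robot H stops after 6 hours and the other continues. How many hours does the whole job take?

64/3 hours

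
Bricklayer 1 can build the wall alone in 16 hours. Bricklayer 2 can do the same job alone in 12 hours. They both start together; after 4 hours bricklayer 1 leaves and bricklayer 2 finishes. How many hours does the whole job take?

9 hours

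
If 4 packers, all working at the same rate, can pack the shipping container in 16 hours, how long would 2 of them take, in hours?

Total work is 4·16 = 64 packer-hours.
With 2 packers: 64/2 = 32 hours.

32 hours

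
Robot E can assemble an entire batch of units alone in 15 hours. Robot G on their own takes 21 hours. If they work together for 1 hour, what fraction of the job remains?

31/35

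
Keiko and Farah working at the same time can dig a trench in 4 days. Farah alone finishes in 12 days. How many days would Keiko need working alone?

6 days

Combined rate is 1/4 per day.
Known contribution: 1/12 per day.
So Keiko's rate is 1/4 − 1/12 = 1/6, meaning 6 days alone.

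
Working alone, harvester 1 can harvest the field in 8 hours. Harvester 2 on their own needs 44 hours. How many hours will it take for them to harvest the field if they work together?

Combined rate: 1/8 + 1/44 = (11 + 2)/88 = 13/88 per hour.
Time = 1 ÷ (13/88) = 88/13 hours.

88/13 hours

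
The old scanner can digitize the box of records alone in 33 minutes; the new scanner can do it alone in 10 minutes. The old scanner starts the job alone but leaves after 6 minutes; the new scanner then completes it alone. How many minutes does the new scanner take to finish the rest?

In 6 minutes the old scanner does 6/33 = 2/11 of the job, leaving 9/11.
The new scanner works at 1/10 per minute, so finishing takes 9/11 ÷ 1/10 = 90/11 minutes.

90/11 minutes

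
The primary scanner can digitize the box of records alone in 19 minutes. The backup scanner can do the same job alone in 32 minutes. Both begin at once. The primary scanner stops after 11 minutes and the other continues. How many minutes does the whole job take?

256/19 minutes

In the first 11 minutes the combined rate is 51/608, so 561/608 of the job is done, leaving 47/608.
After the primary scanner leaves the rate is 1/32 per minute; the remaining 47/608 takes 47/19 minutes.
Total = 11 + 47/19 = 256/19 minutes.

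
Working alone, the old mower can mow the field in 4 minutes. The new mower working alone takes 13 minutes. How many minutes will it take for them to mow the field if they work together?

52/17 minutes

Combined rate: 1/4 + 1/13 = (13 + 4)/52 = 17/52 per minute.
Time = 1 ÷ (17/52) = 52/17 minutes.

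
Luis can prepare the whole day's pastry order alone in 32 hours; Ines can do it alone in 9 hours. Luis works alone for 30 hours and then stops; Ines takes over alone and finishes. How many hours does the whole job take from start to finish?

In 30 hours Luis does 30/32 = 15/16 of the job, leaving 1/16.
Ines works at 1/9 per hour, so finishing takes 1/16 ÷ 1/9 = 9/16 hours.
Total time = 30 + 9/16 = 489/16 hours.

489/16 hours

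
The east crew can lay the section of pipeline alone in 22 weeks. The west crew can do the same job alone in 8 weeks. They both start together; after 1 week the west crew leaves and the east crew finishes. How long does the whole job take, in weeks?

77/4 weeks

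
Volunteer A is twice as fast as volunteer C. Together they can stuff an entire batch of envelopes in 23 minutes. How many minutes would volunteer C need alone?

69 minutes

Let volunteer C's rate be r; then volunteer A's rate is 2r, so together (2 + 1)r = 3r = 1/23.
Thus r = 1/69 per minute.
Volunteer C alone: 69 minutes; volunteer A alone: 69/2 minutes.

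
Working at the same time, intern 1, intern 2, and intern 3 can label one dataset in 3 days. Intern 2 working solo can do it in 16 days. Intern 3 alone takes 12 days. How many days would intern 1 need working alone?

Combined rate is 1/3 per day.
Known contribution: 1/16 + 1/12 = (3 + 4)/48 = 7/48 per day.
So intern 1's rate is 1/3 − 7/48 = 3/16, meaning 16/3 days alone.

16/3 days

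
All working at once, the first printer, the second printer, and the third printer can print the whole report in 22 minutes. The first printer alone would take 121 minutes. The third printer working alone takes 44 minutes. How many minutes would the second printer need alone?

484/7 minutes

Combined rate is 1/22 per minute.
Known contribution: 1/121 + 1/44 = (4 + 11)/484 = 15/484 per minute.
So the second printer's rate is 1/22 − 15/484 = 7/484, meaning 484/7 minutes alone.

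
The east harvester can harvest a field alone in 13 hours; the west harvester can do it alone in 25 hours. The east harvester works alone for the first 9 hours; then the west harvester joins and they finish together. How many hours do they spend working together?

50/19 hours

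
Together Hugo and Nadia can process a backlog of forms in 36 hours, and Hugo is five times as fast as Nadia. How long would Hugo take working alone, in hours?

216/5 hours

Let Nadia's rate be r; then Hugo's rate is 5r, so together (5 + 1)r = 6r = 1/36.
Thus r = 1/216 per hour.
Nadia alone: 216 hours; Hugo alone: 216/5 hours.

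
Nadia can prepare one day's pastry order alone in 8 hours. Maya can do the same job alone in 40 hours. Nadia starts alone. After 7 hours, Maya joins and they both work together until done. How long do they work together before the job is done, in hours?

In the first 7 hours Nadia alone does 7/8 of the job, leaving 1/8.
Once everyone is working, combined rate: 1/8 + 1/40 = (5 + 1)/40 = 6/40 = 3/20 per hour.
Remaining 1/8 at 3/20 per hour takes 5/6 hours.

5/6 hours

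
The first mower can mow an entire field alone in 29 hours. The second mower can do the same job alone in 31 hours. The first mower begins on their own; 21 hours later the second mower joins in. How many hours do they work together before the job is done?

In the first 21 hours the first mower alone does 21/29 of the job, leaving 8/29.
Once everyone is working, combined rate: 1/29 + 1/31 = (31 + 29)/899 = 60/899 per hour.
Remaining 8/29 at 60/899 per hour takes 62/15 hours.

62/15 hours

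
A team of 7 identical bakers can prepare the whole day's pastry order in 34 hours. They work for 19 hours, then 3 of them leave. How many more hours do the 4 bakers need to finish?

One baker does 1/238 of the job per hour.
After 19 hours with 7 bakers, 19/34 is done (15/34 left).
With 4 bakers the rate is 4/238 = 2/119, so the rest takes 15/34 ÷ 2/119 = 105/4 hours.

105/4 hours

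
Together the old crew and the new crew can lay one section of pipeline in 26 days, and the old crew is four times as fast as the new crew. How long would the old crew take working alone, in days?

65/2 days

Let the new crew's rate be r; then the old crew's rate is 4r, so together (4 + 1)r = 5r = 1/26.
Thus r = 1/130 per day.
The new crew alone: 130 days; the old crew alone: 65/2 days.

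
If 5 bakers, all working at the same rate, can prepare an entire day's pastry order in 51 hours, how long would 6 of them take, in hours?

85/2 hours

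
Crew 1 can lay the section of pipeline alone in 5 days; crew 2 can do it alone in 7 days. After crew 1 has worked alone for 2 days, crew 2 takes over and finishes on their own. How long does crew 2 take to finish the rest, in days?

21/5 days

In 2 days crew 1 does 2/5 of the job, leaving 3/5.
Crew 2 works at 1/7 per day, so finishing takes 3/5 ÷ 1/7 = 21/5 days.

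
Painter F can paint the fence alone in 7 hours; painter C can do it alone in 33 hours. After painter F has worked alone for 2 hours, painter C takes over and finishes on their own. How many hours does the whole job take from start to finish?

179/7 hours

In 2 hours painter F does 2/7 of the job, leaving 5/7.
Painter C works at 1/33 per hour, so finishing takes 5/7 ÷ 1/33 = 165/7 hours.
Total time = 2 + 165/7 = 179/7 hours.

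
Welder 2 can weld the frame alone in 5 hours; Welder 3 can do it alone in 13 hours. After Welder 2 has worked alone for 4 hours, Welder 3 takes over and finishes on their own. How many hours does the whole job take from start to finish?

In 4 hours Welder 2 does 4/5 of the job, leaving 1/5.
Welder 3 works at 1/13 per hour, so finishing takes 1/5 ÷ 1/13 = 13/5 hours.
Total time = 4 + 13/5 = 33/5 hours.

33/5 hours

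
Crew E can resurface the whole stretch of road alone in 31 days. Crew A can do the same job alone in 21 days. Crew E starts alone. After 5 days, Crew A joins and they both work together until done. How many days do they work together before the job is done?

21/2 days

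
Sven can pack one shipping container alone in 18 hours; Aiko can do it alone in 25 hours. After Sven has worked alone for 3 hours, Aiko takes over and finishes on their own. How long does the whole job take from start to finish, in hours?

In 3 hours Sven does 3/18 = 1/6 of the job, leaving 5/6.
Aiko works at 1/25 per hour, so finishing takes 5/6 ÷ 1/25 = 125/6 hours.
Total time = 3 + 125/6 = 143/6 hours.

143/6 hours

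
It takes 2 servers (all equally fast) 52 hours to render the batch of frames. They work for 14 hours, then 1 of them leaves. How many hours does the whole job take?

90 hours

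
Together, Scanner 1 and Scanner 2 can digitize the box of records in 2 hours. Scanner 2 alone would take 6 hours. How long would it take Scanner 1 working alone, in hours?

3 hours

Combined rate is 1/2 per hour.
Known contribution: 1/6 per hour.
So Scanner 1's rate is 1/2 − 1/6 = 1/3, meaning 3 hours alone.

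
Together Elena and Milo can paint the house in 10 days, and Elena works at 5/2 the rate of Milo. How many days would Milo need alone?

35 days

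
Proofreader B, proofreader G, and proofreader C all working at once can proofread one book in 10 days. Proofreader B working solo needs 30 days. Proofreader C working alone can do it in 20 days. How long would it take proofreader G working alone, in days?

Combined rate is 1/10 per day.
Known contribution: 1/30 + 1/20 = (2 + 3)/60 = 5/60 = 1/12 per day.
So proofreader G's rate is 1/10 − 1/12 = 1/60, meaning 60 days alone.

60 days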